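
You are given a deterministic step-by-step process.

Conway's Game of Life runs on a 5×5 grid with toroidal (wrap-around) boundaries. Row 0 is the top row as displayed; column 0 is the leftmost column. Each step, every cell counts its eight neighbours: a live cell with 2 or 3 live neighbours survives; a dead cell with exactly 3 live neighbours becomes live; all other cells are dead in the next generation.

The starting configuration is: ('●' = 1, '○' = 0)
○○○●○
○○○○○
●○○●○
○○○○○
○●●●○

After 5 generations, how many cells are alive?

6

[0] ○○○●○
○○○○○
●○○●○
○○○○○
○●●●○
[1] ○○○●○
○○○○●
○○○○○
○●○●●
○○●●○
[2] ○○●●●
○○○○○
●○○●●
○○○●●
○○○○○
[3] ○○○●○
●○●○○
●○○●○
●○○●○
○○●○○
[4] ○●●●○
○●●●○
●○●●○
○●●●○
○○●●●
[5] ●○○○○
●○○○○
●○○○○
●○○○○
●○○○●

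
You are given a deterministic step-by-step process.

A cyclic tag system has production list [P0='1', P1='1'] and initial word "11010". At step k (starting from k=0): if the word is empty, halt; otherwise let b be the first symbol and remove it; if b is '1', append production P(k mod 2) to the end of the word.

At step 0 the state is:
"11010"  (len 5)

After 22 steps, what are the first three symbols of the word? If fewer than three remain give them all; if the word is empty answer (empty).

gen 0: "11010"  (len 5)
gen 1: "10101"  (len 5)
gen 2: "01011"  (len 5)
gen 3: "1011"  (len 4)
gen 4: "0111"  (len 4)
gen 5: "111"  (len 3)
gen 6: "111"  (len 3)
gen 7: "111"  (len 3)
gen 8: "111"  (len 3)
gen 9: "111"  (len 3)
gen 10: "111"  (len 3)
gen 11: "111"  (len 3)
gen 12: "111"  (len 3)
gen 13: "111"  (len 3)
gen 14: "111"  (len 3)
gen 15: "111"  (len 3)
gen 16: "111"  (len 3)
gen 17: "111"  (len 3)
gen 18: "111"  (len 3)
gen 19: "111"  (len 3)
gen 20: "111"  (len 3)
gen 21: "111"  (len 3)
gen 22: "111"  (len 3)

111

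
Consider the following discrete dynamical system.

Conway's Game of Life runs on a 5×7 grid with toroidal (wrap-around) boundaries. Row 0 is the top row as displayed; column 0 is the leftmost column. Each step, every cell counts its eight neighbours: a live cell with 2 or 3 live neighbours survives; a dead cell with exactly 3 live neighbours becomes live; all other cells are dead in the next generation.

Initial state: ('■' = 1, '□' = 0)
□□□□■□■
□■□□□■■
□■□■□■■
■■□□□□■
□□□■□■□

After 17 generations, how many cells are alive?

[0] □□□□■□■
□■□□□■■
□■□■□■■
■■□□□□■
□□□■□■□
[1] ■□□□■□■
□□■□□□□
□■□□■□□
□■□□□□□
□□□□■■□
[2] □□□■■□■
■■□■□■□
□■■□□□□
□□□□■■□
■□□□■■■
[3] □■■■□□□
■■□■□■■
■■■■□■■
■■□■■□□
■□□□□□□
[4] □□□■■□□
□□□□□■□
□□□□□□□
□□□■■■□
■□□□■□□
[5] □□□■■■□
□□□□■□□
□□□□□■□
□□□■■■□
□□□□□□□
[6] □□□■■■□
□□□■□□□
□□□■□■□
□□□□■■□
□□□□□□□
[7] □□□■■□□
□□■■□■□
□□□■□■□
□□□□■■□
□□□■□□□
[8] □□□□□□□
□□■□□■□
□□■■□■■
□□□■□■□
□□□■□■□
[9] □□□□■□□
□□■■■■■
□□■■□■■
□□□■□■□
□□□□□□□
[10] □□□□■□□
□□■□□□■
□□□□□□□
□□■■□■■
□□□□■□□
[11] □□□■□■□
□□□□□□□
□□■■□■■
□□□■■■□
□□□□■□□
[12] □□□□■□□
□□■■□■■
□□■■□■■
□□■□□□■
□□□□□□□
[13] □□□■■■□
□□■□□□■
■■□□□□□
□□■■□■■
□□□□□□□
[14] □□□■■■□
■■■■■■■
■■□■□■□
■■■□□□■
□□■□□□■
[15] □□□□□□□
□□□□□□□
□□□□□□□
□□□■□■□
□□■□■□■
[16] □□□□□□□
□□□□□□□
□□□□□□□
□□□■■■□
□□□■■■□
[17] □□□□■□□
□□□□□□□
□□□□■□□
□□□■□■□
□□□■□■□

6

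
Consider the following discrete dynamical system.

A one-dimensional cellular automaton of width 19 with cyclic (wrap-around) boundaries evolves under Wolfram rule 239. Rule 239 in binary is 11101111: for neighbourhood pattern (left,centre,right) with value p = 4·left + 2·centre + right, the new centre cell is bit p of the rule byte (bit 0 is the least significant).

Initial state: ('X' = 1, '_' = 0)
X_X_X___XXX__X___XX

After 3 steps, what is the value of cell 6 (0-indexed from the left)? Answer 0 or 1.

1

gen 0: X_X_X___XXX__X___XX
gen 1: XXXXX_XXXXX_XX_XXXX
gen 2: XXXXXXXXXXXXXXXXXXX
gen 3: XXXXXXXXXXXXXXXXXXX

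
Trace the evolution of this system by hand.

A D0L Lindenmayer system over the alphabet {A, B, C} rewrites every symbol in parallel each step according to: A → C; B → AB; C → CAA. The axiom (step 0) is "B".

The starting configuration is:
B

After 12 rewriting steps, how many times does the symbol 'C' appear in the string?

[0] B
[1] AB
[2] CAB
[3] CAACAB
[4] CAACCCAACAB
[5] CAACCCAACAACAACCCAACAB
[6] CAACCCAACAACAACCCAACCCAACCCAACAACAACCCAACAB
[7] CAACCCAACAACAACCCAACCCAACCCAACAACAACCCAACAACAACCCAACAACAACCCAACCCAACCCAACAACAACCCAACAB
[8] CAACCCAACAACAACCCAACCCAACCCAACAACAACCCAACAACAACCCAACAACAAC…ACAACAACCCAACAACAACCCAACAACAACCCAACCCAACCCAACAACAACCCAACAB  (len 171)
[9] CAACCCAACAACAACCCAACCCAACCCAACAACAACCCAACAACAACCCAACAACAAC…ACAACAACCCAACAACAACCCAACAACAACCCAACCCAACCCAACAACAACCCAACAB  (len 342)
[10] CAACCCAACAACAACCCAACCCAACCCAACAACAACCCAACAACAACCCAACAACAAC…ACAACAACCCAACAACAACCCAACAACAACCCAACCCAACCCAACAACAACCCAACAB  (len 683)
[11] CAACCCAACAACAACCCAACCCAACCCAACAACAACCCAACAACAACCCAACAACAAC…ACAACAACCCAACAACAACCCAACAACAACCCAACCCAACCCAACAACAACCCAACAB  (len 1366)
[12] CAACCCAACAACAACCCAACCCAACCCAACAACAACCCAACAACAACCCAACAACAAC…ACAACAACCCAACAACAACCCAACAACAACCCAACCCAACCCAACAACAACCCAACAB  (len 2731)

1365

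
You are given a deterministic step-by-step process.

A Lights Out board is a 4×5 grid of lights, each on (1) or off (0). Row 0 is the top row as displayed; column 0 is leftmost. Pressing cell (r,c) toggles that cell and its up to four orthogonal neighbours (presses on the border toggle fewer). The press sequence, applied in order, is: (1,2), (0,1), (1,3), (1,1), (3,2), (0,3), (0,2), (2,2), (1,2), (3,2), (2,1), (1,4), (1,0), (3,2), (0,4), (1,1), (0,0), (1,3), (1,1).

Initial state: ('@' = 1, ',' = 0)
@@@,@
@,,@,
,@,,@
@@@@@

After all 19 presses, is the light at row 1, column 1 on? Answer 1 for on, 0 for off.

gen 0: @@@,@
@,,@,
,@,,@
@@@@@
gen 1: @@,,@
@@@,,
,@@,@
@@@@@
gen 2: ,,@,@
@,@,,
,@@,@
@@@@@
gen 3: ,,@@@
@,,@@
,@@@@
@@@@@
gen 4: ,@@@@
,@@@@
,,@@@
@@@@@
gen 5: ,@@@@
,@@@@
,,,@@
@,,,@
gen 6: ,@,,,
,@@,@
,,,@@
@,,,@
gen 7: ,,@@,
,@,,@
,,,@@
@,,,@
gen 8: ,,@@,
,@@,@
,@@,@
@,@,@
gen 9: ,,,@,
,,,@@
,@,,@
@,@,@
gen 10: ,,,@,
,,,@@
,@@,@
@@,@@
gen 11: ,,,@,
,@,@@
@,,,@
@,,@@
gen 12: ,,,@@
,@,,,
@,,,,
@,,@@
gen 13: @,,@@
@,,,,
,,,,,
@,,@@
gen 14: @,,@@
@,,,,
,,@,,
@@@,@
gen 15: @,,,,
@,,,@
,,@,,
@@@,@
gen 16: @@,,,
,@@,@
,@@,,
@@@,@
gen 17: ,,,,,
@@@,@
,@@,,
@@@,@
gen 18: ,,,@,
@@,@,
,@@@,
@@@,@
gen 19: ,@,@,
,,@@,
,,@@,
@@@,@

0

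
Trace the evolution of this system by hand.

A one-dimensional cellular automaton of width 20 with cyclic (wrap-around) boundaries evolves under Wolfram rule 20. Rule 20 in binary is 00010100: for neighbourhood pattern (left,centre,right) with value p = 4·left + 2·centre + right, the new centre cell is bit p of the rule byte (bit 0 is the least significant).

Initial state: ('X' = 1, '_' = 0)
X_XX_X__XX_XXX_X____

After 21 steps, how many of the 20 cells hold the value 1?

step 0: X_XX_X__XX_XXX_X____
step 1: X____XX________XX___
step 2: XX_____X_________X__
step 3: __X____XX________XX_
step 4: __XX_____X_________X
step 5: X___X____XX________X
step 6: _X__XX_____X________
step 7: _XX___X____XX_______
step 8: ___X__XX_____X______
step 9: ___XX___X____XX_____
step 10: _____X__XX_____X____
step 11: _____XX___X____XX___
step 12: _______X__XX_____X__
step 13: _______XX___X____XX_
step 14: _________X__XX_____X
step 15: X________XX___X____X
step 16: _X_________X__XX____
step 17: _XX________XX___X___
step 18: ___X_________X__XX__
step 19: ___XX________XX___X_
step 20: _____X_________X__XX
step 21: X____XX________XX___

5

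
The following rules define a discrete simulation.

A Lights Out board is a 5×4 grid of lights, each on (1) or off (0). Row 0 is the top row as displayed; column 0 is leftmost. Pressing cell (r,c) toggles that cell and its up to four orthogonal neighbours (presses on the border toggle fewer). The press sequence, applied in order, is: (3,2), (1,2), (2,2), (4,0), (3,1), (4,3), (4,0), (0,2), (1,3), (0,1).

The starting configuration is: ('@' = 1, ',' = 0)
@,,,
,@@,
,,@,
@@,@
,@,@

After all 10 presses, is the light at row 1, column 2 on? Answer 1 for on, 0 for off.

1

t=0: @,,,
,@@,
,,@,
@@,@
,@,@
t=1: @,,,
,@@,
,,,,
@,@,
,@@@
t=2: @,@,
,,,@
,,@,
@,@,
,@@@
t=3: @,@,
,,@@
,@,@
@,,,
,@@@
t=4: @,@,
,,@@
,@,@
,,,,
@,@@
t=5: @,@,
,,@@
,,,@
@@@,
@@@@
t=6: @,@,
,,@@
,,,@
@@@@
@@,,
t=7: @,@,
,,@@
,,,@
,@@@
,,,,
t=8: @@,@
,,,@
,,,@
,@@@
,,,,
t=9: @@,,
,,@,
,,,,
,@@@
,,,,
t=10: ,,@,
,@@,
,,,,
,@@@
,,,,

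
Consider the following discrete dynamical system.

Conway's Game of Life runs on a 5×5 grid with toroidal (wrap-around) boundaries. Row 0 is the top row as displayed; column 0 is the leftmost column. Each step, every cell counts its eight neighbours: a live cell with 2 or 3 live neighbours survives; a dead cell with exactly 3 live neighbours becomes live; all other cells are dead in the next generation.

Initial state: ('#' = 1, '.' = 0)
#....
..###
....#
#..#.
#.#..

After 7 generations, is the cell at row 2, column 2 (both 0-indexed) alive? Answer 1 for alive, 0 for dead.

gen 0: #....
..###
....#
#..#.
#.#..
gen 1: #.#..
#..##
#.#..
##.#.
#....
gen 2: #..#.
#.##.
..#..
#.#..
#.#..
gen 3: #..#.
..##.
..#.#
..##.
#.##.
gen 4: .....
.##..
.#..#
.....
.....
gen 5: .....
###..
###..
.....
.....
gen 6: .#...
#.#..
#.#..
.#...
.....
gen 7: .#...
#.#..
#.#..
.#...
.....

1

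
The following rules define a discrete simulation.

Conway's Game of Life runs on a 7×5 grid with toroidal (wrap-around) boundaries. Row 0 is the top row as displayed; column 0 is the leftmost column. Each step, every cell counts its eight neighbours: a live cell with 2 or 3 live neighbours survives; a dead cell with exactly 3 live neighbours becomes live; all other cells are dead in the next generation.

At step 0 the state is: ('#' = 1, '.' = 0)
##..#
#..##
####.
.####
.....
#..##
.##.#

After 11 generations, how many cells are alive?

2

[0] ##..#
#..##
####.
.####
.....
#..##
.##.#
[1] .....
.....
.....
....#
.#...
#####
..#..
[2] .....
.....
.....
.....
.#...
#..##
#.#.#
[3] .....
.....
.....
.....
#...#
..##.
##...
[4] .....
.....
.....
.....
...##
..##.
.##..
[5] .....
.....
.....
.....
..###
.#..#
.###.
[6] ..#..
.....
.....
...#.
#.###
.#..#
####.
[7] ..##.
.....
.....
..##.
###..
.....
#..##
[8] ..##.
.....
.....
..##.
.###.
..##.
..###
[9] ..#.#
.....
.....
.#.#.
.#..#
.....
.#..#
[10] #..#.
.....
.....
#.#..
#.#..
.....
#..#.
[11] .....
.....
.....
.....
.....
.#..#
.....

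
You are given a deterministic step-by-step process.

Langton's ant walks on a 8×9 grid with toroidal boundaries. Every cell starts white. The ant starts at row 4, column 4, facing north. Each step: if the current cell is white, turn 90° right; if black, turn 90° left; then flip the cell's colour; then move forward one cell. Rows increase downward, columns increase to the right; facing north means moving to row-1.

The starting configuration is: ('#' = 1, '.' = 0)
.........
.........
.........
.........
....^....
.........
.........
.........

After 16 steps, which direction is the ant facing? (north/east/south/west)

north

k=0  .........
.........
.........
.........
....^....
.........
.........
.........
k=1  .........
.........
.........
.........
....#>...
.........
.........
.........
k=2  .........
.........
.........
.........
....##...
.....v...
.........
.........
k=3  .........
.........
.........
.........
....##...
....<#...
.........
.........
k=4  .........
.........
.........
.........
....^#...
....##...
.........
.........
k=5  .........
.........
.........
.........
...<.#...
....##...
.........
.........
k=6  .........
.........
.........
...^.....
...#.#...
....##...
.........
.........
k=7  .........
.........
.........
...#>....
...#.#...
....##...
.........
.........
k=8  .........
.........
.........
...##....
...#v#...
....##...
.........
.........
k=9  .........
.........
.........
...##....
...<##...
....##...
.........
.........
k=10  .........
.........
.........
...##....
....##...
...v##...
.........
.........
k=11  .........
.........
.........
...##....
....##...
..<###...
.........
.........
k=12  .........
.........
.........
...##....
..^.##...
..####...
.........
.........
k=13  .........
.........
.........
...##....
..#>##...
..####...
.........
.........
k=14  .........
.........
.........
...##....
..####...
..#v##...
.........
.........
k=15  .........
.........
.........
...##....
..####...
..#.>#...
.........
.........
k=16  .........
.........
.........
...##....
..##^#...
..#..#...
.........
.........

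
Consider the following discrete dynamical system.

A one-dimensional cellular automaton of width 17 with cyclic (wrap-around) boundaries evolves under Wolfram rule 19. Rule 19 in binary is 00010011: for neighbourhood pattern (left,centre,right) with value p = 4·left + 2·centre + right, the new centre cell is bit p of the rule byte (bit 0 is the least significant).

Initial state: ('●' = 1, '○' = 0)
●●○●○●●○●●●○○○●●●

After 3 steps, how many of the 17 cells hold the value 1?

3

[0] ●●○●○●●○●●●○○○●●●
[1] ○○○○○○○○○○○●●●○○○
[2] ●●●●●●●●●●●○○○●●●
[3] ○○○○○○○○○○○●●●○○○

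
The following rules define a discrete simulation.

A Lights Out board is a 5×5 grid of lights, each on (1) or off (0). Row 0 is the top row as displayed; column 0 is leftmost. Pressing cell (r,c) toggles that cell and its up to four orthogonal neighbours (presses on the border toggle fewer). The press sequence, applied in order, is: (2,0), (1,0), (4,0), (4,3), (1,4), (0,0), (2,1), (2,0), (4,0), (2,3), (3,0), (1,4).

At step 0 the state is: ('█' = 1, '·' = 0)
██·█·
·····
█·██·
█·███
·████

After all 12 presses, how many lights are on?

11

step 0: ██·█·
·····
█·██·
█·███
·████
step 1: ██·█·
█····
·███·
··███
·████
step 2: ·█·█·
·█···
████·
··███
·████
step 3: ·█·█·
·█···
████·
█·███
█·███
step 4: ·█·█·
·█···
████·
█·█·█
█····
step 5: ·█·██
·█·██
█████
█·█·█
█····
step 6: █··██
██·██
█████
█·█·█
█····
step 7: █··██
█··██
···██
███·█
█····
step 8: █··██
···██
██·██
·██·█
█····
step 9: █··██
···██
██·██
███·█
·█···
step 10: █··██
····█
███··
█████
·█···
step 11: █··██
····█
·██··
··███
██···
step 12: █··█·
···█·
·██·█
··███
██···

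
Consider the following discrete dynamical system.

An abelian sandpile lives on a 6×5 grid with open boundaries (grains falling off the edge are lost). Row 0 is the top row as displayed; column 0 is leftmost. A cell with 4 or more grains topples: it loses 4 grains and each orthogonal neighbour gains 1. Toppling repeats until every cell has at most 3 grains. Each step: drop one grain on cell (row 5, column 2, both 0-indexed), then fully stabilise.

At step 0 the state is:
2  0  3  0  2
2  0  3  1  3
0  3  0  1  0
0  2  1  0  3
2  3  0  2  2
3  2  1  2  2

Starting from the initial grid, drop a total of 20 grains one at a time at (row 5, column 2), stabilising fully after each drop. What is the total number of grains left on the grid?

48

gen 0: 2  0  3  0  2
2  0  3  1  3
0  3  0  1  0
0  2  1  0  3
2  3  0  2  2
3  2  1  2  2
gen 1: 2  0  3  0  2
2  0  3  1  3
0  3  0  1  0
0  2  1  0  3
2  3  0  2  2
3  2  2  2  2
gen 2: 2  0  3  0  2
2  0  3  1  3
0  3  0  1  0
0  2  1  0  3
2  3  0  2  2
3  2  3  2  2
gen 3: 2  0  3  0  2
2  0  3  1  3
0  3  0  1  0
0  2  1  0  3
2  3  1  2  2
3  3  0  3  2
gen 4: 2  0  3  0  2
2  0  3  1  3
0  3  0  1  0
0  2  1  0  3
2  3  1  2  2
3  3  1  3  2
gen 5: 2  0  3  0  2
2  0  3  1  3
0  3  0  1  0
0  2  1  0  3
2  3  1  2  2
3  3  2  3  2
gen 6: 2  0  3  0  2
2  0  3  1  3
0  3  0  1  0
0  2  1  0  3
2  3  1  2  2
3  3  3  3  2
gen 7: 2  0  3  0  2
2  0  3  1  3
0  3  0  1  0
1  3  1  0  3
0  1  3  3  2
1  2  2  0  3
gen 8: 2  0  3  0  2
2  0  3  1  3
0  3  0  1  0
1  3  1  0  3
0  1  3  3  2
1  2  3  0  3
gen 9: 2  0  3  0  2
2  0  3  1  3
0  3  0  1  0
1  3  2  1  3
0  2  1  0  3
1  3  1  2  3
gen 10: 2  0  3  0  2
2  0  3  1  3
0  3  0  1  0
1  3  2  1  3
0  2  1  0  3
1  3  2  2  3
gen 11: 2  0  3  0  2
2  0  3  1  3
0  3  0  1  0
1  3  2  1  3
0  2  1  0  3
1  3  3  2  3
gen 12: 2  0  3  0  2
2  0  3  1  3
0  3  0  1  0
1  3  2  1  3
0  3  2  0  3
2  0  1  3  3
gen 13: 2  0  3  0  2
2  0  3  1  3
0  3  0  1  0
1  3  2  1  3
0  3  2  0  3
2  0  2  3  3
gen 14: 2  0  3  0  2
2  0  3  1  3
0  3  0  1  0
1  3  2  1  3
0  3  2  0  3
2  0  3  3  3
gen 15: 2  0  3  0  2
2  0  3  1  3
0  3  0  1  1
1  3  2  2  0
0  3  3  2  1
2  1  1  1  1
gen 16: 2  0  3  0  2
2  0  3  1  3
0  3  0  1  1
1  3  2  2  0
0  3  3  2  1
2  1  2  1  1
gen 17: 2  0  3  0  2
2  0  3  1  3
0  3  0  1  1
1  3  2  2  0
0  3  3  2  1
2  1  3  1  1
gen 18: 2  0  3  0  2
2  1  3  1  3
1  0  2  1  1
2  2  0  3  0
1  1  2  3  1
2  3  1  2  1
gen 19: 2  0  3  0  2
2  1  3  1  3
1  0  2  1  1
2  2  0  3  0
1  1  2  3  1
2  3  2  2  1
gen 20: 2  0  3  0  2
2  1  3  1  3
1  0  2  1  1
2  2  0  3  0
1  1  2  3  1
2  3  3  2  1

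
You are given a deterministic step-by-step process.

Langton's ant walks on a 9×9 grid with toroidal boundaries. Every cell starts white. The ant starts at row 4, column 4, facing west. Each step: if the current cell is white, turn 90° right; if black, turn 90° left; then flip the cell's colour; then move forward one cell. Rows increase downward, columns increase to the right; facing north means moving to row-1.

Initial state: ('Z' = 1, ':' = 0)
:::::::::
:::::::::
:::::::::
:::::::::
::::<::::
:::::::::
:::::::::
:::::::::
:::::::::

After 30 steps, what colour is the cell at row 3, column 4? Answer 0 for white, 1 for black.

1

0) :::::::::
:::::::::
:::::::::
:::::::::
::::<::::
:::::::::
:::::::::
:::::::::
:::::::::
1) :::::::::
:::::::::
:::::::::
::::^::::
::::Z::::
:::::::::
:::::::::
:::::::::
:::::::::
2) :::::::::
:::::::::
:::::::::
::::Z>:::
::::Z::::
:::::::::
:::::::::
:::::::::
:::::::::
3) :::::::::
:::::::::
:::::::::
::::ZZ:::
::::Zv:::
:::::::::
:::::::::
:::::::::
:::::::::
4) :::::::::
:::::::::
:::::::::
::::ZZ:::
::::<Z:::
:::::::::
:::::::::
:::::::::
:::::::::
5) :::::::::
:::::::::
:::::::::
::::ZZ:::
:::::Z:::
::::v::::
:::::::::
:::::::::
:::::::::
6) :::::::::
:::::::::
:::::::::
::::ZZ:::
:::::Z:::
:::<Z::::
:::::::::
:::::::::
:::::::::
7) :::::::::
:::::::::
:::::::::
::::ZZ:::
:::^:Z:::
:::ZZ::::
:::::::::
:::::::::
:::::::::
8) :::::::::
:::::::::
:::::::::
::::ZZ:::
:::Z>Z:::
:::ZZ::::
:::::::::
:::::::::
:::::::::
9) :::::::::
:::::::::
:::::::::
::::ZZ:::
:::ZZZ:::
:::Zv::::
:::::::::
:::::::::
:::::::::
10) :::::::::
:::::::::
:::::::::
::::ZZ:::
:::ZZZ:::
:::Z:>:::
:::::::::
:::::::::
:::::::::
11) :::::::::
:::::::::
:::::::::
::::ZZ:::
:::ZZZ:::
:::Z:Z:::
:::::v:::
:::::::::
:::::::::
12) :::::::::
:::::::::
:::::::::
::::ZZ:::
:::ZZZ:::
:::Z:Z:::
::::<Z:::
:::::::::
:::::::::
13) :::::::::
:::::::::
:::::::::
::::ZZ:::
:::ZZZ:::
:::Z^Z:::
::::ZZ:::
:::::::::
:::::::::
14) :::::::::
:::::::::
:::::::::
::::ZZ:::
:::ZZZ:::
:::ZZ>:::
::::ZZ:::
:::::::::
:::::::::
15) :::::::::
:::::::::
:::::::::
::::ZZ:::
:::ZZ^:::
:::ZZ::::
::::ZZ:::
:::::::::
:::::::::
16) :::::::::
:::::::::
:::::::::
::::ZZ:::
:::Z<::::
:::ZZ::::
::::ZZ:::
:::::::::
:::::::::
17) :::::::::
:::::::::
:::::::::
::::ZZ:::
:::Z:::::
:::Zv::::
::::ZZ:::
:::::::::
:::::::::
18) :::::::::
:::::::::
:::::::::
::::ZZ:::
:::Z:::::
:::Z:>:::
::::ZZ:::
:::::::::
:::::::::
19) :::::::::
:::::::::
:::::::::
::::ZZ:::
:::Z:::::
:::Z:Z:::
::::Zv:::
:::::::::
:::::::::
20) :::::::::
:::::::::
:::::::::
::::ZZ:::
:::Z:::::
:::Z:Z:::
::::Z:>::
:::::::::
:::::::::
21) :::::::::
:::::::::
:::::::::
::::ZZ:::
:::Z:::::
:::Z:Z:::
::::Z:Z::
::::::v::
:::::::::
22) :::::::::
:::::::::
:::::::::
::::ZZ:::
:::Z:::::
:::Z:Z:::
::::Z:Z::
:::::<Z::
:::::::::
23) :::::::::
:::::::::
:::::::::
::::ZZ:::
:::Z:::::
:::Z:Z:::
::::Z^Z::
:::::ZZ::
:::::::::
24) :::::::::
:::::::::
:::::::::
::::ZZ:::
:::Z:::::
:::Z:Z:::
::::ZZ>::
:::::ZZ::
:::::::::
25) :::::::::
:::::::::
:::::::::
::::ZZ:::
:::Z:::::
:::Z:Z^::
::::ZZ:::
:::::ZZ::
:::::::::
26) :::::::::
:::::::::
:::::::::
::::ZZ:::
:::Z:::::
:::Z:ZZ>:
::::ZZ:::
:::::ZZ::
:::::::::
27) :::::::::
:::::::::
:::::::::
::::ZZ:::
:::Z:::::
:::Z:ZZZ:
::::ZZ:v:
:::::ZZ::
:::::::::
28) :::::::::
:::::::::
:::::::::
::::ZZ:::
:::Z:::::
:::Z:ZZZ:
::::ZZ<Z:
:::::ZZ::
:::::::::
29) :::::::::
:::::::::
:::::::::
::::ZZ:::
:::Z:::::
:::Z:Z^Z:
::::ZZZZ:
:::::ZZ::
:::::::::
30) :::::::::
:::::::::
:::::::::
::::ZZ:::
:::Z:::::
:::Z:<:Z:
::::ZZZZ:
:::::ZZ::
:::::::::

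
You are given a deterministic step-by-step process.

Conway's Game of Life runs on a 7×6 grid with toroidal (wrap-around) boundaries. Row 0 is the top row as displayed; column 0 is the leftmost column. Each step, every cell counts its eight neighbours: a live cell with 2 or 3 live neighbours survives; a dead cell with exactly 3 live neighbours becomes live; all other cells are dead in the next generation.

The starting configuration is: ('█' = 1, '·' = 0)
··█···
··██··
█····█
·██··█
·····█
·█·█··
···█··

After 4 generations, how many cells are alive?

gen 0: ··█···
··██··
█····█
·██··█
·····█
·█·█··
···█··
gen 1: ··█···
·███··
█··███
·█··██
·█··█·
··█·█·
···█··
gen 2: ·█····
██···█
······
·██···
███·█·
··█·█·
··██··
gen 3: ·█····
██····
··█···
█·██··
█····█
····██
·███··
gen 4: ······
███···
█·██··
█·██·█
██·█··
·█████
█████·

23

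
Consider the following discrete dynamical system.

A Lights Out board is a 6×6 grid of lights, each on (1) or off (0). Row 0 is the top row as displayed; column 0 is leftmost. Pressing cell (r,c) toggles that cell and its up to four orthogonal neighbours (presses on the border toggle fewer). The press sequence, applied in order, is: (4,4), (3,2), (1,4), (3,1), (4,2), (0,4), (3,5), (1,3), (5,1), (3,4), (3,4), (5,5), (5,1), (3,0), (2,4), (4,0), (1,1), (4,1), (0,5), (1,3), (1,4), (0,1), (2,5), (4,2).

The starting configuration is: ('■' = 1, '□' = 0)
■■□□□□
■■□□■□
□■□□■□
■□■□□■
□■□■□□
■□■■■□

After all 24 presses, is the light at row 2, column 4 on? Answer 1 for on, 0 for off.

1

0) ■■□□□□
■■□□■□
□■□□■□
■□■□□■
□■□■□□
■□■■■□
1) ■■□□□□
■■□□■□
□■□□■□
■□■□■■
□■□□■■
■□■■□□
2) ■■□□□□
■■□□■□
□■■□■□
■■□■■■
□■■□■■
■□■■□□
3) ■■□□■□
■■□■□■
□■■□□□
■■□■■■
□■■□■■
■□■■□□
4) ■■□□■□
■■□■□■
□□■□□□
□□■■■■
□□■□■■
■□■■□□
5) ■■□□■□
■■□■□■
□□■□□□
□□□■■■
□■□■■■
■□□■□□
6) ■■□■□■
■■□■■■
□□■□□□
□□□■■■
□■□■■■
■□□■□□
7) ■■□■□■
■■□■■■
□□■□□■
□□□■□□
□■□■■□
■□□■□□
8) ■■□□□■
■■■□□■
□□■■□■
□□□■□□
□■□■■□
■□□■□□
9) ■■□□□■
■■■□□■
□□■■□■
□□□■□□
□□□■■□
□■■■□□
10) ■■□□□■
■■■□□■
□□■■■■
□□□□■■
□□□■□□
□■■■□□
11) ■■□□□■
■■■□□■
□□■■□■
□□□■□□
□□□■■□
□■■■□□
12) ■■□□□■
■■■□□■
□□■■□■
□□□■□□
□□□■■■
□■■■■■
13) ■■□□□■
■■■□□■
□□■■□■
□□□■□□
□■□■■■
■□□■■■
14) ■■□□□■
■■■□□■
■□■■□■
■■□■□□
■■□■■■
■□□■■■
15) ■■□□□■
■■■□■■
■□■□■□
■■□■■□
■■□■■■
■□□■■■
16) ■■□□□■
■■■□■■
■□■□■□
□■□■■□
□□□■■■
□□□■■■
17) ■□□□□■
□□□□■■
■■■□■□
□■□■■□
□□□■■■
□□□■■■
18) ■□□□□■
□□□□■■
■■■□■□
□□□■■□
■■■■■■
□■□■■■
19) ■□□□■□
□□□□■□
■■■□■□
□□□■■□
■■■■■■
□■□■■■
20) ■□□■■□
□□■■□□
■■■■■□
□□□■■□
■■■■■■
□■□■■■
21) ■□□■□□
□□■□■■
■■■■□□
□□□■■□
■■■■■■
□■□■■■
22) □■■■□□
□■■□■■
■■■■□□
□□□■■□
■■■■■■
□■□■■■
23) □■■■□□
□■■□■□
■■■■■■
□□□■■■
■■■■■■
□■□■■■
24) □■■■□□
□■■□■□
■■■■■■
□□■■■■
■□□□■■
□■■■■■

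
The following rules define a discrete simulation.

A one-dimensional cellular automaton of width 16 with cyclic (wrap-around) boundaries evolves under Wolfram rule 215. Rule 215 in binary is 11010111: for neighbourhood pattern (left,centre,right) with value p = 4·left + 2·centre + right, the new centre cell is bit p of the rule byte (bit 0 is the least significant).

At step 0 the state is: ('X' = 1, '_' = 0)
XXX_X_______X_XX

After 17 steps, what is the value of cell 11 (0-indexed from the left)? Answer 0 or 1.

k=0  XXX_X_______X_XX
k=1  XXX_XXXXXXXXX__X
k=2  XXX__XXXXXXXXXX_
k=3  _XXXX_XXXXXXXXX_
k=4  X_XXX__XXXXXXXXX
k=5  X__XXXX_XXXXXXXX
k=6  XXX_XXX__XXXXXXX
k=7  XXX__XXXX_XXXXXX
k=8  XXXXX_XXX__XXXXX
k=9  XXXXX__XXXX_XXXX
k=10  XXXXXXX_XXX__XXX
k=11  XXXXXXX__XXXX_XX
k=12  XXXXXXXXX_XXX__X
k=13  XXXXXXXXX__XXXX_
k=14  _XXXXXXXXXX_XXX_
k=15  X_XXXXXXXXX__XXX
k=16  X__XXXXXXXXXX_XX
k=17  XXX_XXXXXXXXX__X

1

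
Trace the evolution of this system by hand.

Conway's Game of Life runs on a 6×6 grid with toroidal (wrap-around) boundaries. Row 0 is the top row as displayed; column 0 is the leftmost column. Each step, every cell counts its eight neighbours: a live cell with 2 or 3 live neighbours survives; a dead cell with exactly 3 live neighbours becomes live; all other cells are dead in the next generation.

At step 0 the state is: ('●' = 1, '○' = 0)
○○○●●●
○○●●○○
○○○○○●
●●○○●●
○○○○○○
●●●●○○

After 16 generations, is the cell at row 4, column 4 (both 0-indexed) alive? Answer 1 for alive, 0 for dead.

0) ○○○●●●
○○●●○○
○○○○○●
●●○○●●
○○○○○○
●●●●○○
1) ●○○○○●
○○●●○●
○●●●○●
●○○○●●
○○○●●○
●●●●○●
2) ○○○○○○
○○○●○●
○●○○○○
●●○○○○
○○○○○○
○●●●○○
3) ○○○●●○
○○○○○○
○●●○○○
●●○○○○
●○○○○○
○○●○○○
4) ○○○●○○
○○●●○○
●●●○○○
●○●○○○
●○○○○○
○○○●○○
5) ○○○●●○
○○○●○○
●○○○○○
●○●○○●
○●○○○○
○○○○○○
6) ○○○●●○
○○○●●○
●●○○○●
●○○○○●
●●○○○○
○○○○○○
7) ○○○●●○
●○●●○○
○●○○○○
○○○○○○
●●○○○●
○○○○○○
8) ○○●●●○
○●●●●○
○●●○○○
○●○○○○
●○○○○○
●○○○●●
9) ●○○○○○
○○○○●○
●○○○○○
●●●○○○
●●○○○○
●●○○●○
10) ●●○○○○
○○○○○●
●○○○○●
○○●○○●
○○○○○○
○○○○○○
11) ●○○○○○
○●○○○●
●○○○●●
●○○○○●
○○○○○○
○○○○○○
12) ●○○○○○
○●○○●○
○●○○●○
●○○○●○
○○○○○○
○○○○○○
13) ○○○○○○
●●○○○●
●●○●●○
○○○○○●
○○○○○○
○○○○○○
14) ●○○○○○
○●●○●●
○●●○●○
●○○○●●
○○○○○○
○○○○○○
15) ●●○○○●
○○●○●●
○○●○○○
●●○●●●
○○○○○●
○○○○○○
16) ●●○○●●
○○●●●●
○○●○○○
●●●●●●
○○○○○●
○○○○○●

0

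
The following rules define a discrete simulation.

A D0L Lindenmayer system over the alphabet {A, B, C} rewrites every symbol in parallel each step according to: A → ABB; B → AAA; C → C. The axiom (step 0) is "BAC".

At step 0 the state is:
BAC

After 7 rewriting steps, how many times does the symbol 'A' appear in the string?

2650

step 0: BAC
step 1: AAAABBC
step 2: ABBABBABBABBAAAAAAC
step 3: ABBAAAAAAABBAAAAAAABBAAAAAAABBAAAAAAABBABBABBABBABBABBC
step 4: ABBAAAAAAABBABBABBABBABBABBABBAAAAAAABBABBABBABBABBABBABBA…ABBABBAAAAAAABBAAAAAAABBAAAAAAABBAAAAAAABBAAAAAAABBAAAAAAC  (len 163)
step 5: ABBAAAAAAABBABBABBABBABBABBABBAAAAAAABBAAAAAAABBAAAAAAABBA…ABBABBAAAAAAABBABBABBABBABBABBABBAAAAAAABBABBABBABBABBABBC  (len 487)
step 6: ABBAAAAAAABBABBABBABBABBABBABBAAAAAAABBAAAAAAABBAAAAAAABBA…ABBABBAAAAAAABBAAAAAAABBAAAAAAABBAAAAAAABBAAAAAAABBAAAAAAC  (len 1459)
step 7: ABBAAAAAAABBABBABBABBABBABBABBAAAAAAABBAAAAAAABBAAAAAAABBA…ABBABBAAAAAAABBABBABBABBABBABBABBAAAAAAABBABBABBABBABBABBC  (len 4375)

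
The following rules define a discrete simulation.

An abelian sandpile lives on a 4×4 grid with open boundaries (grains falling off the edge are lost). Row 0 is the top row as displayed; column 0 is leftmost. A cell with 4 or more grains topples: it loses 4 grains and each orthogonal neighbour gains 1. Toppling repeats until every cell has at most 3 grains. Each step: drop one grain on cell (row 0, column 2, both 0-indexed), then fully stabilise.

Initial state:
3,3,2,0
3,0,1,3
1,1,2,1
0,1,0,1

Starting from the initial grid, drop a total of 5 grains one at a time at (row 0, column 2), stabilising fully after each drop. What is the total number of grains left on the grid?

21

0) 3,3,2,0
3,0,1,3
1,1,2,1
0,1,0,1
1) 3,3,3,0
3,0,1,3
1,1,2,1
0,1,0,1
2) 1,1,1,1
0,2,2,3
2,1,2,1
0,1,0,1
3) 1,1,2,1
0,2,2,3
2,1,2,1
0,1,0,1
4) 1,1,3,1
0,2,2,3
2,1,2,1
0,1,0,1
5) 1,2,0,2
0,2,3,3
2,1,2,1
0,1,0,1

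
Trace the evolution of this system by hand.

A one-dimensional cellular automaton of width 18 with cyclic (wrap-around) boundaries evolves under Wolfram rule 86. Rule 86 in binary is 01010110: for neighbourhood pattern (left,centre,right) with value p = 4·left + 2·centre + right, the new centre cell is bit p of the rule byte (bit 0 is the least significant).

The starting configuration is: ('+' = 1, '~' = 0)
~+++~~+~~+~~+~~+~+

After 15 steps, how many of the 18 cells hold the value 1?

t=0: ~+++~~+~~+~~+~~+~+
t=1: ~~~+++++++++++++~+
t=2: +~+~~~~~~~~~~~~+~+
t=3: +~++~~~~~~~~~~++~~
t=4: +~~++~~~~~~~~+~+++
t=5: +++~++~~~~~~++~~~~
t=6: ~~+~~++~~~~+~++~~+
t=7: +++++~++~~++~~++++
t=8: ~~~~+~~+++~+++~~~~
t=9: ~~~++++~~+~~~++~~~
t=10: ~~+~~~+++++~+~++~~
t=11: ~+++~+~~~~+~+~~++~
t=12: +~~+~++~~++~+++~++
t=13: ++++~~+++~+~~~+~~~
t=14: ~~~+++~~+~++~+++~+
t=15: +~+~~++++~~+~~~+~+

9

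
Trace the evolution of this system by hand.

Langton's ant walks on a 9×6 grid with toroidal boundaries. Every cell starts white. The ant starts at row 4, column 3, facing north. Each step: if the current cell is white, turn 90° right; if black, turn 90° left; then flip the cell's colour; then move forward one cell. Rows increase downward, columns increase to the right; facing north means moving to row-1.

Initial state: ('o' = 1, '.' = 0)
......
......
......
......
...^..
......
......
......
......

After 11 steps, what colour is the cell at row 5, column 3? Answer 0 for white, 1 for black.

1

0) ......
......
......
......
...^..
......
......
......
......
1) ......
......
......
......
...o>.
......
......
......
......
2) ......
......
......
......
...oo.
....v.
......
......
......
3) ......
......
......
......
...oo.
...<o.
......
......
......
4) ......
......
......
......
...^o.
...oo.
......
......
......
5) ......
......
......
......
..<.o.
...oo.
......
......
......
6) ......
......
......
..^...
..o.o.
...oo.
......
......
......
7) ......
......
......
..o>..
..o.o.
...oo.
......
......
......
8) ......
......
......
..oo..
..ovo.
...oo.
......
......
......
9) ......
......
......
..oo..
..<oo.
...oo.
......
......
......
10) ......
......
......
..oo..
...oo.
..voo.
......
......
......
11) ......
......
......
..oo..
...oo.
.<ooo.
......
......
......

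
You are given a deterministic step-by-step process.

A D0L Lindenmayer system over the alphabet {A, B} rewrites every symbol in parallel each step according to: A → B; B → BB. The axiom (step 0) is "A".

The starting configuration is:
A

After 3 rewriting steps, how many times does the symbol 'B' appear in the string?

4

0) A
1) B
2) BB
3) BBBB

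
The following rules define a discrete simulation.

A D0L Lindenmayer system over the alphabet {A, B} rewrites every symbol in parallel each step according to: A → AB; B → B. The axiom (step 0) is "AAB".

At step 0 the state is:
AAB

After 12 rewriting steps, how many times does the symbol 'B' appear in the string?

0) AAB
1) ABABB
2) ABBABBB
3) ABBBABBBB
4) ABBBBABBBBB
5) ABBBBBABBBBBB
6) ABBBBBBABBBBBBB
7) ABBBBBBBABBBBBBBB
8) ABBBBBBBBABBBBBBBBB
9) ABBBBBBBBBABBBBBBBBBB
10) ABBBBBBBBBBABBBBBBBBBBB
11) ABBBBBBBBBBBABBBBBBBBBBBB
12) ABBBBBBBBBBBBABBBBBBBBBBBBB

25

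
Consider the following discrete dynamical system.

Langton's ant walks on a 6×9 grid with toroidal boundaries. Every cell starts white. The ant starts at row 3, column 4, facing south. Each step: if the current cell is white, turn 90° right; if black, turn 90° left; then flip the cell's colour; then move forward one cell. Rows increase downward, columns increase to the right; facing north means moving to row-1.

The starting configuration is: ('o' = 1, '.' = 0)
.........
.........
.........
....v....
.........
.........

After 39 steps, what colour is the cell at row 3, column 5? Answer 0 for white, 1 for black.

0

[0] .........
.........
.........
....v....
.........
.........
[1] .........
.........
.........
...<o....
.........
.........
[2] .........
.........
...^.....
...oo....
.........
.........
[3] .........
.........
...o>....
...oo....
.........
.........
[4] .........
.........
...oo....
...ov....
.........
.........
[5] .........
.........
...oo....
...o.>...
.........
.........
[6] .........
.........
...oo....
...o.o...
.....v...
.........
[7] .........
.........
...oo....
...o.o...
....<o...
.........
[8] .........
.........
...oo....
...o^o...
....oo...
.........
[9] .........
.........
...oo....
...oo>...
....oo...
.........
[10] .........
.........
...oo^...
...oo....
....oo...
.........
[11] .........
.........
...ooo>..
...oo....
....oo...
.........
[12] .........
.........
...oooo..
...oo.v..
....oo...
.........
[13] .........
.........
...oooo..
...oo<o..
....oo...
.........
[14] .........
.........
...oo^o..
...oooo..
....oo...
.........
[15] .........
.........
...o<.o..
...oooo..
....oo...
.........
[16] .........
.........
...o..o..
...ovoo..
....oo...
.........
[17] .........
.........
...o..o..
...o.>o..
....oo...
.........
[18] .........
.........
...o.^o..
...o..o..
....oo...
.........
[19] .........
.........
...o.o>..
...o..o..
....oo...
.........
[20] .........
......^..
...o.o...
...o..o..
....oo...
.........
[21] .........
......o>.
...o.o...
...o..o..
....oo...
.........
[22] .........
......oo.
...o.o.v.
...o..o..
....oo...
.........
[23] .........
......oo.
...o.o<o.
...o..o..
....oo...
.........
[24] .........
......^o.
...o.ooo.
...o..o..
....oo...
.........
[25] .........
.....<.o.
...o.ooo.
...o..o..
....oo...
.........
[26] .....^...
.....o.o.
...o.ooo.
...o..o..
....oo...
.........
[27] .....o>..
.....o.o.
...o.ooo.
...o..o..
....oo...
.........
[28] .....oo..
.....ovo.
...o.ooo.
...o..o..
....oo...
.........
[29] .....oo..
.....<oo.
...o.ooo.
...o..o..
....oo...
.........
[30] .....oo..
......oo.
...o.voo.
...o..o..
....oo...
.........
[31] .....oo..
......oo.
...o..>o.
...o..o..
....oo...
.........
[32] .....oo..
......^o.
...o...o.
...o..o..
....oo...
.........
[33] .....oo..
.....<.o.
...o...o.
...o..o..
....oo...
.........
[34] .....^o..
.....o.o.
...o...o.
...o..o..
....oo...
.........
[35] ....<.o..
.....o.o.
...o...o.
...o..o..
....oo...
.........
[36] ....o.o..
.....o.o.
...o...o.
...o..o..
....oo...
....^....
[37] ....o.o..
.....o.o.
...o...o.
...o..o..
....oo...
....o>...
[38] ....ovo..
.....o.o.
...o...o.
...o..o..
....oo...
....oo...
[39] ....<oo..
.....o.o.
...o...o.
...o..o..
....oo...
....oo...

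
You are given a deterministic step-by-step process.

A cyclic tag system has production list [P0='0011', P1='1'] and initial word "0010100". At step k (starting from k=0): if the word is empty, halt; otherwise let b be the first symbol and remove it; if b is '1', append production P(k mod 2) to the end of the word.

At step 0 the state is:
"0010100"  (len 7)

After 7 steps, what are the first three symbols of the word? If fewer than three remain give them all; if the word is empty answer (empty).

001

k=0  "0010100"  (len 7)
k=1  "010100"  (len 6)
k=2  "10100"  (len 5)
k=3  "01000011"  (len 8)
k=4  "1000011"  (len 7)
k=5  "0000110011"  (len 10)
k=6  "000110011"  (len 9)
k=7  "00110011"  (len 8)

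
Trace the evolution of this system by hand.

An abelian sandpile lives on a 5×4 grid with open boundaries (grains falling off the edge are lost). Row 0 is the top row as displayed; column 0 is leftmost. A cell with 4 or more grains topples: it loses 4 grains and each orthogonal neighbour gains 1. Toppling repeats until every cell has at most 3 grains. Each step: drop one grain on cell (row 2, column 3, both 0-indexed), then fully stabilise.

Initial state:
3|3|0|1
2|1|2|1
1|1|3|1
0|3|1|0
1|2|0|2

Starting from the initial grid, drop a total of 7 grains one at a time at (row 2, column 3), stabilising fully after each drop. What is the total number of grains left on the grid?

33

k=0  3|3|0|1
2|1|2|1
1|1|3|1
0|3|1|0
1|2|0|2
k=1  3|3|0|1
2|1|2|1
1|1|3|2
0|3|1|0
1|2|0|2
k=2  3|3|0|1
2|1|2|1
1|1|3|3
0|3|1|0
1|2|0|2
k=3  3|3|0|1
2|1|3|2
1|2|0|1
0|3|2|1
1|2|0|2
k=4  3|3|0|1
2|1|3|2
1|2|0|2
0|3|2|1
1|2|0|2
k=5  3|3|0|1
2|1|3|2
1|2|0|3
0|3|2|1
1|2|0|2
k=6  3|3|0|1
2|1|3|3
1|2|1|0
0|3|2|2
1|2|0|2
k=7  3|3|0|1
2|1|3|3
1|2|1|1
0|3|2|2
1|2|0|2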